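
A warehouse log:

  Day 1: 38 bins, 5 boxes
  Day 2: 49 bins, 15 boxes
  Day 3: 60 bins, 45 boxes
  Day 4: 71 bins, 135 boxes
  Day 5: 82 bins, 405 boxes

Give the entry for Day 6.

Bins: +11 each step; 38, 49, 60, 71, 82 → 93.
Boxes: 5, 15, 45, 135, 405 → 1215 (×3 each step).
Putting it together: 93 bins, 1215 boxes.

93 bins, 1215 boxes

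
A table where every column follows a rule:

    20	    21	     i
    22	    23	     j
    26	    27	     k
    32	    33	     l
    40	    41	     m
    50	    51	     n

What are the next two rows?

First component: differences are 2, 4, 6, … (increasing by 2 each time), so 20, 22, 26, 32, 40, 50 → 62 → 76.
For the second component, always 1 more than the first component: 21, 23, 27, 33, 41, 51 → 63 → 77.
Letter: i, j, k, l, m, n → o → p (letters move forward 1 place in the alphabet).
So the next two rows are 62  63  o and 76  77  p.

62  63  o; 76  77  p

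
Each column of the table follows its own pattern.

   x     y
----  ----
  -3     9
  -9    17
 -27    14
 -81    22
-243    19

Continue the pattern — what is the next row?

Column x: ×3 each step; -3, -9, -27, -81, -243 → -729.
Column y: alternating steps +8, −3, +8, −3, …; 9, 17, 14, 22, 19 → 27.
Combining the parts gives -729  27.

-729  27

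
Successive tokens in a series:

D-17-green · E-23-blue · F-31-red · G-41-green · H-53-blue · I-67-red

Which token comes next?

J-83-green

Letter — letters move forward 1 place in the alphabet: D, E, F, G, H, I → J.
Second component: 17, 23, 31, 41, 53, 67 → 83 (differences are 6, 8, 10, … (increasing by 2 each time)).
Colour: repeats green → blue → red, so green, blue, red, green, blue, red → green.
Combining the parts gives J-83-green.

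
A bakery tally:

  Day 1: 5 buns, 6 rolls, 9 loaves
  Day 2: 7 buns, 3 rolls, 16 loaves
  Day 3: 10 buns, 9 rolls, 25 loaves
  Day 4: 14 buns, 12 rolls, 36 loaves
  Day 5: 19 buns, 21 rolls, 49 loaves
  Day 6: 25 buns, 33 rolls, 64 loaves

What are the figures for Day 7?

32 buns, 54 rolls, 81 loaves

Buns — differences are 2, 3, 4, … (increasing by 1 each time): 5, 7, 10, 14, 19, 25 → 32.
For the rolls, each term is the sum of the two before it: 6, 3, 9, 12, 21, 33 → 54.
For the loaves, perfect squares: 3², 4², 5², …: 9, 16, 25, 36, 49, 64 → 81.
Combining the parts gives 32 buns, 54 rolls, 81 loaves.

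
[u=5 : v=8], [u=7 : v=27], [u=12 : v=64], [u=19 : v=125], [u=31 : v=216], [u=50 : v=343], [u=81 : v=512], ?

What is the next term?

U: 5, 7, 12, 19, 31, 50, 81 → 131 (each term is the sum of the two before it).
V — perfect cubes: 2³, 3³, 4³, …: 8, 27, 64, 125, 216, 343, 512 → 729.
So the next term is [u=131 : v=729].

[u=131 : v=729]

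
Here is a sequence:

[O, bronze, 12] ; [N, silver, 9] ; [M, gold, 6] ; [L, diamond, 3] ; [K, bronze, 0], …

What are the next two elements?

Letter: letters move back 1 place in the alphabet; O, N, M, L, K → J → I.
Rank: bronze, silver, gold, diamond, bronze → silver → gold (repeats bronze → silver → gold → diamond).
Third value: −3 each step; 12, 9, 6, 3, 0 → -3 → -6.
Putting the parts together: [J, silver, -3] and then [I, gold, -6].

[J, silver, -3], [I, gold, -6]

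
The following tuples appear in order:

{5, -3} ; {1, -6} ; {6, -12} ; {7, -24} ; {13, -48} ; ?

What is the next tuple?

First coordinate: 5, 1, 6, 7, 13 → 20 (each term is the sum of the two before it).
Second coordinate — ×2 each step: -3, -6, -12, -24, -48 → -96.
Putting it together: {20, -96}.

{20, -96}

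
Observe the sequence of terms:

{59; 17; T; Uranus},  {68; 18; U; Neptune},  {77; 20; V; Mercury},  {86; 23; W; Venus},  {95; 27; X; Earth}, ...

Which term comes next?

{104; 32; Y; Mars}

First slot: 59, 68, 77, 86, 95 → 104 (+9 each step).
Second slot: 17, 18, 20, 23, 27 → 32 (differences are 1, 2, 3, … (increasing by 1 each time)).
Letter: letters move forward 1 place in the alphabet; T, U, V, W, X → Y.
Planet — runs through the planets Mercury→Neptune: Uranus, Neptune, Mercury, Venus, Earth → Mars.
Putting it together: {104; 32; Y; Mars}.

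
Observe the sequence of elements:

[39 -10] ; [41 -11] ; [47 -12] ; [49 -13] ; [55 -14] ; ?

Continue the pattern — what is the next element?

[57 -15]

First coordinate: alternating steps +2, +6, +2, +6, …; 39, 41, 47, 49, 55 → 57.
For the second coordinate, −1 each step: -10, -11, -12, -13, -14 → -15.
Combining the parts gives [57 -15].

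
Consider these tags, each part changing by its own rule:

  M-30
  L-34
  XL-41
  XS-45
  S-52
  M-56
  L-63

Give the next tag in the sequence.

Size: repeats M → L → XL → XS → S, so M, L, XL, XS, S, M, L → XL.
Second component — alternating steps +4, +7, +4, +7, …: 30, 34, 41, 45, 52, 56, 63 → 67.
Putting it together: XL-67.

XL-67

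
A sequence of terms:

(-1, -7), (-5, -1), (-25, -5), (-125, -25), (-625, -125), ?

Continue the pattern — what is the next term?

(-3125, -625)

First entry — ×5 each step: -1, -5, -25, -125, -625 → -3125.
Second entry — always the previous value of the first entry: -7, -1, -5, -25, -125 → -625.
So the next term is (-3125, -625).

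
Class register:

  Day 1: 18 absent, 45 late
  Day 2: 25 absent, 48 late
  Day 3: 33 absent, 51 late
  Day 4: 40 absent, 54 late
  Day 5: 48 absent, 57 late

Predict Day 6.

Absent goes 18, 25, 33, 40, 48 → 55 (alternating steps +7, +8, +7, +8, …).
Late: +3 each step; 45, 48, 51, 54, 57 → 60.
So the next line is 55 absent, 60 late.

55 absent, 60 late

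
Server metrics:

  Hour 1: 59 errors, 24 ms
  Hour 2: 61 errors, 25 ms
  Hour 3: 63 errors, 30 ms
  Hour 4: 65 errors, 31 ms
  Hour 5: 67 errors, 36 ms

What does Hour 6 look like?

69 errors, 37 ms

Errors — +2 each step: 59, 61, 63, 65, 67 → 69.
For the ms, alternating steps +1, +5, +1, +5, …: 24, 25, 30, 31, 36 → 37.
Putting it together: 69 errors, 37 ms.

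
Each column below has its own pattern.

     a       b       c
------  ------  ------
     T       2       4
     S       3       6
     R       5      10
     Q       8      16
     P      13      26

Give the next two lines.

Column a: letters move back 1 place in the alphabet, so T, S, R, Q, P → O → N.
Column b: each term is the sum of the two before it, so 2, 3, 5, 8, 13 → 21 → 34.
Column c: 4, 6, 10, 16, 26 → 42 → 68 (each term is the sum of the two before it).
Putting the parts together: O  21  42 and then N  34  68.

O  21  42; N  34  68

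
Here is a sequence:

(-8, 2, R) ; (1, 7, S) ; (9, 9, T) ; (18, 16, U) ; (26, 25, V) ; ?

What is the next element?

For the first entry, alternating steps +9, +8, +9, +8, …: -8, 1, 9, 18, 26 → 35.
Second entry: 2, 7, 9, 16, 25 → 41 (each term is the sum of the two before it).
Letter: letters move forward 1 place in the alphabet; R, S, T, U, V → W.
Combining the parts gives (35, 41, W).

(35, 41, W)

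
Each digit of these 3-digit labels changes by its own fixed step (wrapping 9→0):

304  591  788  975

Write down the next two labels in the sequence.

162, 359

First digit: +2 each step, mod 10; 3, 5, 7, 9 → 1 → 3.
Second digit goes 0, 9, 8, 7 → 6 → 5 (−1 each step, mod 10).
Third digit: −3 each step, mod 10, so 4, 1, 8, 5 → 2 → 9.
Putting the parts together: 162 and then 359.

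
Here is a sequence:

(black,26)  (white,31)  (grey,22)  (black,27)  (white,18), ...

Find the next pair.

(grey,23)

Shade goes black, white, grey, black, white → grey (repeats black → white → grey).
Second part: alternating steps +5, −9, +5, −9, …; 26, 31, 22, 27, 18 → 23.
So the next pair is (grey,23).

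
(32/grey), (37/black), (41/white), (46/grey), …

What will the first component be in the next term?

50

First component — alternating steps +5, +4, +5, +4, …: 32, 37, 41, 46 → 50.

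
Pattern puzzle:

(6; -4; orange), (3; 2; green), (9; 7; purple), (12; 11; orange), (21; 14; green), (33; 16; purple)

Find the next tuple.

First slot goes 6, 3, 9, 12, 21, 33 → 54 (each term is the sum of the two before it).
For the second slot, differences are 6, 5, 4, … (decreasing by 1 each time): -4, 2, 7, 11, 14, 16 → 17.
For the colour, repeats orange → green → purple: orange, green, purple, orange, green, purple → orange.
So the next tuple is (54; 17; orange).

(54; 17; orange)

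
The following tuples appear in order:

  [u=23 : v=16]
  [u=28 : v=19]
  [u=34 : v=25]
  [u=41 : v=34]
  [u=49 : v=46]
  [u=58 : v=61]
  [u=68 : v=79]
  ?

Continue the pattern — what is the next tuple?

[u=79 : v=100]

For the u, differences are 5, 6, 7, … (increasing by 1 each time): 23, 28, 34, 41, 49, 58, 68 → 79.
V — differences are 3, 6, 9, … (increasing by 3 each time): 16, 19, 25, 34, 46, 61, 79 → 100.
Putting it together: [u=79 : v=100].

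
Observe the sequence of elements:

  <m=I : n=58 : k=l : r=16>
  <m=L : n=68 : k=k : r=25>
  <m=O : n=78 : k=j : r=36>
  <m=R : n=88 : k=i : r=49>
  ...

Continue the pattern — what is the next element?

M: letters move forward 3 places in the alphabet; I, L, O, R → U.
N: 58, 68, 78, 88 → 98 (+10 each step).
K — letters move back 1 place in the alphabet: l, k, j, i → h.
R: perfect squares: 4², 5², 6², …; 16, 25, 36, 49 → 64.
Putting it together: <m=U : n=98 : k=h : r=64>.

<m=U : n=98 : k=h : r=64>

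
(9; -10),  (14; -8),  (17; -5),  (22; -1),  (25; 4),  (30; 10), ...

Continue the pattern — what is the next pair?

First coordinate: 9, 14, 17, 22, 25, 30 → 33 (alternating steps +5, +3, +5, +3, …).
For the second coordinate, differences are 2, 3, 4, … (increasing by 1 each time): -10, -8, -5, -1, 4, 10 → 17.
Putting it together: (33; 17).

(33; 17)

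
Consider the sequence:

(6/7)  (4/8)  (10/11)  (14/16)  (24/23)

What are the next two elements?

(38/32), (62/43)

First entry goes 6, 4, 10, 14, 24 → 38 → 62 (each term is the sum of the two before it).
For the second entry, differences are 1, 3, 5, … (increasing by 2 each time): 7, 8, 11, 16, 23 → 32 → 43.
Putting the parts together: (38/32) and then (62/43).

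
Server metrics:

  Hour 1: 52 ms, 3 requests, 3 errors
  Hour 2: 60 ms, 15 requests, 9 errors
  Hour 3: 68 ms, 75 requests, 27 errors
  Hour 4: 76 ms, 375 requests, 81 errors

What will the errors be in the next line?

243

For the errors, ×3 each step: 3, 9, 27, 81 → 243.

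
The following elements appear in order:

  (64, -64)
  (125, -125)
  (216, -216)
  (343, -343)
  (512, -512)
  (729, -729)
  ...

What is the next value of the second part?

First part: 64, 125, 216, 343, 512, 729 → 1000 (perfect cubes: 4³, 5³, 6³, …).
Second part: always the negative of the first part; -64, -125, -216, -343, -512, -729 → -1000.

-1000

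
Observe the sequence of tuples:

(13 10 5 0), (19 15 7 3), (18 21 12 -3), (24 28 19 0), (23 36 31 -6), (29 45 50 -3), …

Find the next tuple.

(28 55 81 -9)

For the first coordinate, alternating steps +6, −1, +6, −1, …: 13, 19, 18, 24, 23, 29 → 28.
Second coordinate: differences are 5, 6, 7, … (increasing by 1 each time), so 10, 15, 21, 28, 36, 45 → 55.
For the third coordinate, each term is the sum of the two before it: 5, 7, 12, 19, 31, 50 → 81.
Fourth coordinate: alternating steps +3, −6, +3, −6, …, so 0, 3, -3, 0, -6, -3 → -9.
Putting it together: (28 55 81 -9).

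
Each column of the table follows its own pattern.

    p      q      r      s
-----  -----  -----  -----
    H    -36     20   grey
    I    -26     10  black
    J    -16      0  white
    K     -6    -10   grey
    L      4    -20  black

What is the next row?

M  14  -30  white

Column p — letters move forward 1 place in the alphabet: H, I, J, K, L → M.
Column q: +10 each step, so -36, -26, -16, -6, 4 → 14.
Column r: 20, 10, 0, -10, -20 → -30 (together with the column q always sums to -16).
For the column s, repeats grey → black → white: grey, black, white, grey, black → white.
So the next row is M  14  -30  white.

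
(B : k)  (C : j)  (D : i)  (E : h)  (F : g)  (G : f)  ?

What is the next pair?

First letter: B, C, D, E, F, G → H (letters move forward 1 place in the alphabet).
Second letter goes k, j, i, h, g, f → e (letters move back 1 place in the alphabet).
So the next pair is (H : e).

(H : e)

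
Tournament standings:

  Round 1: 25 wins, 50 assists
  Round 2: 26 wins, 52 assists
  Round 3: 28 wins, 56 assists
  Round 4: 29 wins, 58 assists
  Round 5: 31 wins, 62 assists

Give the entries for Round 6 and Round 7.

Wins — alternating steps +1, +2, +1, +2, …: 25, 26, 28, 29, 31 → 32 → 34.
Assists: always 2 × the wins, so 50, 52, 56, 58, 62 → 64 → 68.
Putting the parts together: 32 wins, 64 assists and then 34 wins, 68 assists.

32 wins, 64 assists; 34 wins, 68 assists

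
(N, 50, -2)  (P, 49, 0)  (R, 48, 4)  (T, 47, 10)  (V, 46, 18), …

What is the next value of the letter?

X

Letter goes N, P, R, T, V → X (letters move forward 2 places in the alphabet).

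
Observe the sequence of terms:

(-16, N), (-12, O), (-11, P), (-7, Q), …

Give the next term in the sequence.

For the first value, alternating steps +4, +1, +4, +1, …: -16, -12, -11, -7 → -6.
For the letter, letters move forward 1 place in the alphabet: N, O, P, Q → R.
Putting it together: (-6, R).

(-6, R)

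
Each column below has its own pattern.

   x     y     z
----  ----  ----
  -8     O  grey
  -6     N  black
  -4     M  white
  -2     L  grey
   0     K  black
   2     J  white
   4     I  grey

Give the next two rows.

6  H  black; 8  G  white

Column x: +2 each step; -8, -6, -4, -2, 0, 2, 4 → 6 → 8.
For the column y, letters move back 1 place in the alphabet: O, N, M, L, K, J, I → H → G.
Column z — repeats grey → black → white: grey, black, white, grey, black, white, grey → black → white.
So the next two rows are 6  H  black and 8  G  white.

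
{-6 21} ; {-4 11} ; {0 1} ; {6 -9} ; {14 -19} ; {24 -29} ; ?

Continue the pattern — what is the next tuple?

First slot — differences are 2, 4, 6, … (increasing by 2 each time): -6, -4, 0, 6, 14, 24 → 36.
Second slot: 21, 11, 1, -9, -19, -29 → -39 (−10 each step).
Putting it together: {36 -39}.

{36 -39}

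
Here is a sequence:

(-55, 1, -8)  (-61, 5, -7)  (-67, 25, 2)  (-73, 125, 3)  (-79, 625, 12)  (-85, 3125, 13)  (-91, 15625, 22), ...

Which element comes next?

(-97, 78125, 23)

First entry: −6 each step; -55, -61, -67, -73, -79, -85, -91 → -97.
Second entry goes 1, 5, 25, 125, 625, 3125, 15625 → 78125 (×5 each step).
Third entry: alternating steps +1, +9, +1, +9, …, so -8, -7, 2, 3, 12, 13, 22 → 23.
Putting it together: (-97, 78125, 23).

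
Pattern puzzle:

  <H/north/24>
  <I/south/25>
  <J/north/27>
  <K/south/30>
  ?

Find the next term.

<L/north/34>

Letter — letters move forward 1 place in the alphabet: H, I, J, K → L.
Direction: alternates north ↔ south, so north, south, north, south → north.
Third part goes 24, 25, 27, 30 → 34 (differences are 1, 2, 3, … (increasing by 1 each time)).
Combining the parts gives <L/north/34>.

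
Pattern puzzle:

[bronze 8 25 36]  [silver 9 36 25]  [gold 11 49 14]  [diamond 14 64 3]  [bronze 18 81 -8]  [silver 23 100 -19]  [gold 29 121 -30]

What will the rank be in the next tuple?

Rank goes bronze, silver, gold, diamond, bronze, silver, gold → diamond (repeats bronze → silver → gold → diamond).
Second entry: differences are 1, 2, 3, … (increasing by 1 each time); 8, 9, 11, 14, 18, 23, 29 → 36.
Third entry — perfect squares: 5², 6², 7², …: 25, 36, 49, 64, 81, 100, 121 → 144.
Fourth entry goes 36, 25, 14, 3, -8, -19, -30 → -41 (−11 each step).

diamond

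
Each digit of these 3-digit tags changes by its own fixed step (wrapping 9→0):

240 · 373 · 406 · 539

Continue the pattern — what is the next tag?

First digit goes 2, 3, 4, 5 → 6 (+1 each step, mod 10).
Second digit — +3 each step, mod 10: 4, 7, 0, 3 → 6.
Third digit — +3 each step, mod 10: 0, 3, 6, 9 → 2.
Putting it together: 662.

662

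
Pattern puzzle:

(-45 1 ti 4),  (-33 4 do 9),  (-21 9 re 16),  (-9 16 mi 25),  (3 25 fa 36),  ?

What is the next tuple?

First slot goes -45, -33, -21, -9, 3 → 15 (+12 each step).
Second slot: perfect squares: 1², 2², 3², …, so 1, 4, 9, 16, 25 → 36.
For the note, runs through the solfège scale do→ti: ti, do, re, mi, fa → sol.
Fourth slot: 4, 9, 16, 25, 36 → 49 (perfect squares: 2², 3², 4², …).
Putting it together: (15 36 sol 49).

(15 36 sol 49)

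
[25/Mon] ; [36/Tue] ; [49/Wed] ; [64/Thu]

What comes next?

First coordinate: 25, 36, 49, 64 → 81 (perfect squares: 5², 6², 7², …).
Day: runs through the weekdays Mon→Sun; Mon, Tue, Wed, Thu → Fri.
So the next tuple is [81/Fri].

[81/Fri]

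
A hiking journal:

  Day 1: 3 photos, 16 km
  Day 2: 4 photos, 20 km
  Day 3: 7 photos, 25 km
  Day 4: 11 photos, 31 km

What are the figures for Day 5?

Photos: each term is the sum of the two before it, so 3, 4, 7, 11 → 18.
Km: differences are 4, 5, 6, … (increasing by 1 each time), so 16, 20, 25, 31 → 38.
Combining the parts gives 18 photos, 38 km.

18 photos, 38 km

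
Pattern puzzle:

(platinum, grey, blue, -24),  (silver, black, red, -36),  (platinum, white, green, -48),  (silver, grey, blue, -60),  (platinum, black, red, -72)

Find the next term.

(silver, white, green, -84)

Metal: platinum, silver, platinum, silver, platinum → silver (alternates platinum ↔ silver).
For the shade, repeats grey → black → white: grey, black, white, grey, black → white.
Colour: blue, red, green, blue, red → green (repeats blue → red → green).
Fourth entry — −12 each step: -24, -36, -48, -60, -72 → -84.
Combining the parts gives (silver, white, green, -84).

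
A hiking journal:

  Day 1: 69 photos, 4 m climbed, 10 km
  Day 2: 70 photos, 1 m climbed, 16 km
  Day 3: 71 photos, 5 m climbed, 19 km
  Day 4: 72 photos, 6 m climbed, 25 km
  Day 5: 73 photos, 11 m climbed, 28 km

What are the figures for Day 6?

74 photos, 17 m climbed, 34 km

Photos goes 69, 70, 71, 72, 73 → 74 (+1 each step).
M climbed: each term is the sum of the two before it, so 4, 1, 5, 6, 11 → 17.
For the km, alternating steps +6, +3, +6, +3, …: 10, 16, 19, 25, 28 → 34.
Combining the parts gives 74 photos, 17 m climbed, 34 km.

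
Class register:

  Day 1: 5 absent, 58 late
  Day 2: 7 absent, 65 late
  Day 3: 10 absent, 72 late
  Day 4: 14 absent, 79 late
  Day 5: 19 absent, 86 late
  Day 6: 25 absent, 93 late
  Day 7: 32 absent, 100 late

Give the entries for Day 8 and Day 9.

Absent goes 5, 7, 10, 14, 19, 25, 32 → 40 → 49 (differences are 2, 3, 4, … (increasing by 1 each time)).
Late goes 58, 65, 72, 79, 86, 93, 100 → 107 → 114 (+7 each step).
Putting the parts together: 40 absent, 107 late and then 49 absent, 114 late.

40 absent, 107 late; 49 absent, 114 late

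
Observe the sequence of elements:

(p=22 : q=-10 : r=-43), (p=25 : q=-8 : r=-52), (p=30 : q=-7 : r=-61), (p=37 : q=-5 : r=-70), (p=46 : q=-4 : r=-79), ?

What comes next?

(p=57 : q=-2 : r=-88)

P — differences are 3, 5, 7, … (increasing by 2 each time): 22, 25, 30, 37, 46 → 57.
Q: alternating steps +2, +1, +2, +1, …; -10, -8, -7, -5, -4 → -2.
R: −9 each step, so -43, -52, -61, -70, -79 → -88.
Combining the parts gives (p=57 : q=-2 : r=-88).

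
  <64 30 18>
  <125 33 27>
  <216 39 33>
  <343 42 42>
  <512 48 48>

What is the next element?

<729 51 57>

First entry — perfect cubes: 4³, 5³, 6³, …: 64, 125, 216, 343, 512 → 729.
Second entry — alternating steps +3, +6, +3, +6, …: 30, 33, 39, 42, 48 → 51.
Third entry: alternating steps +9, +6, +9, +6, …; 18, 27, 33, 42, 48 → 57.
Combining the parts gives <729 51 57>.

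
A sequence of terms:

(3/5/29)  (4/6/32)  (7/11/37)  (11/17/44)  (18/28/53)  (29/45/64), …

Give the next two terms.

For the first component, each term is the sum of the two before it: 3, 4, 7, 11, 18, 29 → 47 → 76.
Second component — each term is the sum of the two before it: 5, 6, 11, 17, 28, 45 → 73 → 118.
Third component: differences are 3, 5, 7, … (increasing by 2 each time), so 29, 32, 37, 44, 53, 64 → 77 → 92.
Putting the parts together: (47/73/77) and then (76/118/92).

(47/73/77), (76/118/92)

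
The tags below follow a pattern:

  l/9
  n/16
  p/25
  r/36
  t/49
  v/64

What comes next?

x/81

Letter goes l, n, p, r, t, v → x (letters move forward 2 places in the alphabet).
Second component — perfect squares: 3², 4², 5², …: 9, 16, 25, 36, 49, 64 → 81.
Putting it together: x/81.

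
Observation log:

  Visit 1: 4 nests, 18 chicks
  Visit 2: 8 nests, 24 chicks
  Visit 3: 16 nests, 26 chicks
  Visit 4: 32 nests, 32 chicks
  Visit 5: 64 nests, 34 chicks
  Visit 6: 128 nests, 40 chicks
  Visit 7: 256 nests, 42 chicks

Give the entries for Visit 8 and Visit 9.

512 nests, 48 chicks; 1024 nests, 50 chicks

Nests: ×2 each step, so 4, 8, 16, 32, 64, 128, 256 → 512 → 1024.
Chicks: alternating steps +6, +2, +6, +2, …, so 18, 24, 26, 32, 34, 40, 42 → 48 → 50.
So the next two records are 512 nests, 48 chicks and 1024 nests, 50 chicks.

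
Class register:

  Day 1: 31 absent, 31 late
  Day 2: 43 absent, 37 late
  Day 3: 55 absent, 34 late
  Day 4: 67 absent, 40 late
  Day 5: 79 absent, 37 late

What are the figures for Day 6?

Absent: +12 each step; 31, 43, 55, 67, 79 → 91.
Late goes 31, 37, 34, 40, 37 → 43 (alternating steps +6, −3, +6, −3, …).
So the next record is 91 absent, 43 late.

91 absent, 43 late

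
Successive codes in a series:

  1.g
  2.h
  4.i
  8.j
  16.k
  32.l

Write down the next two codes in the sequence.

First component — ×2 each step: 1, 2, 4, 8, 16, 32 → 64 → 128.
Letter goes g, h, i, j, k, l → m → n (letters move forward 1 place in the alphabet).
So the next two codes are 64.m and 128.n.

64.m then 128.n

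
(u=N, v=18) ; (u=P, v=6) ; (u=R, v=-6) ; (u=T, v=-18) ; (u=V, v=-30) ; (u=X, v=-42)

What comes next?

U: letters move forward 2 places in the alphabet; N, P, R, T, V, X → Z.
V: 18, 6, -6, -18, -30, -42 → -54 (−12 each step).
Putting it together: (u=Z, v=-54).

(u=Z, v=-54)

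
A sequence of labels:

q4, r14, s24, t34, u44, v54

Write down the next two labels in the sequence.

w64 then x74

Letter: letters move forward 1 place in the alphabet; q, r, s, t, u, v → w → x.
Second component — +10 each step: 4, 14, 24, 34, 44, 54 → 64 → 74.
Putting the parts together: w64 and then x74.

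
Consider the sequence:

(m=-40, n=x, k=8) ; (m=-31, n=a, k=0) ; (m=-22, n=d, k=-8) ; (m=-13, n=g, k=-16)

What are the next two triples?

M: +9 each step; -40, -31, -22, -13 → -4 → 5.
N: letters move forward 3 places in the alphabet, wrapping Z→A, so x, a, d, g → j → m.
K — −8 each step: 8, 0, -8, -16 → -24 → -32.
So the next two triples are (m=-4, n=j, k=-24) and (m=5, n=m, k=-32).

(m=-4, n=j, k=-24), (m=5, n=m, k=-32)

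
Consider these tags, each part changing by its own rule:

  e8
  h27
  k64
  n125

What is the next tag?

q216

Letter: letters move forward 3 places in the alphabet; e, h, k, n → q.
Second component: 8, 27, 64, 125 → 216 (perfect cubes: 2³, 3³, 4³, …).
Putting it together: q216.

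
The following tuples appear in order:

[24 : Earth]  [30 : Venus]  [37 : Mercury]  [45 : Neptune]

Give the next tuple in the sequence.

[54 : Uranus]

First component: differences are 6, 7, 8, … (increasing by 1 each time), so 24, 30, 37, 45 → 54.
Planet: runs backward through the planets Mercury→Neptune; Earth, Venus, Mercury, Neptune → Uranus.
Putting it together: [54 : Uranus].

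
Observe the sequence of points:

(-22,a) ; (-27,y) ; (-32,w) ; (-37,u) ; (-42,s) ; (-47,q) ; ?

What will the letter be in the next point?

For the letter, letters move back 2 places in the alphabet, wrapping A→Z: a, y, w, u, s, q → o.

o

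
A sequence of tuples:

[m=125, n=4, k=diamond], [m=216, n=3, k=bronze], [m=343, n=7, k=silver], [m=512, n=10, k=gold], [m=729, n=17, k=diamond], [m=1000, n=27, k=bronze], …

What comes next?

[m=1331, n=44, k=silver]

M: perfect cubes: 5³, 6³, 7³, …; 125, 216, 343, 512, 729, 1000 → 1331.
N goes 4, 3, 7, 10, 17, 27 → 44 (each term is the sum of the two before it).
K: diamond, bronze, silver, gold, diamond, bronze → silver (repeats diamond → bronze → silver → gold).
Putting it together: [m=1331, n=44, k=silver].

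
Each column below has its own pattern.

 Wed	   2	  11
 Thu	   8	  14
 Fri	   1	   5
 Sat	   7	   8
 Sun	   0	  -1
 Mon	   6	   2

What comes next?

Day: runs through the weekdays Mon→Sun, so Wed, Thu, Fri, Sat, Sun, Mon → Tue.
Second component: 2, 8, 1, 7, 0, 6 → -1 (alternating steps +6, −7, +6, −7, …).
For the third component, alternating steps +3, −9, +3, −9, …: 11, 14, 5, 8, -1, 2 → -7.
Combining the parts gives Tue  -1  -7.

Tue  -1  -7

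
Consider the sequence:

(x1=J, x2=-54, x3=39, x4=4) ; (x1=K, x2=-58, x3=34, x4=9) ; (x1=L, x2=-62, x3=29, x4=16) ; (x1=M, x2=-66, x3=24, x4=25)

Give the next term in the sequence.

X1: J, K, L, M → N (letters move forward 1 place in the alphabet).
X2: −4 each step; -54, -58, -62, -66 → -70.
X3: −5 each step; 39, 34, 29, 24 → 19.
X4: perfect squares: 2², 3², 4², …, so 4, 9, 16, 25 → 36.
So the next term is (x1=N, x2=-70, x3=19, x4=36).

(x1=N, x2=-70, x3=19, x4=36)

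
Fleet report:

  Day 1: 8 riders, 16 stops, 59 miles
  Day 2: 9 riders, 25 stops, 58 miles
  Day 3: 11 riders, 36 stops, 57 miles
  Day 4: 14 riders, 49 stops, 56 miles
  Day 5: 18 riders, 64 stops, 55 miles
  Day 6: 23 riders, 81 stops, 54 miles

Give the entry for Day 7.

For the riders, differences are 1, 2, 3, … (increasing by 1 each time): 8, 9, 11, 14, 18, 23 → 29.
Stops — perfect squares: 4², 5², 6², …: 16, 25, 36, 49, 64, 81 → 100.
Miles: −1 each step; 59, 58, 57, 56, 55, 54 → 53.
Combining the parts gives 29 riders, 100 stops, 53 miles.

29 riders, 100 stops, 53 miles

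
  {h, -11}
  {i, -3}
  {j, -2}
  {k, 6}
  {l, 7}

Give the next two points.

{m, 15}, {n, 16}

Letter: letters move forward 1 place in the alphabet; h, i, j, k, l → m → n.
For the second value, alternating steps +8, +1, +8, +1, …: -11, -3, -2, 6, 7 → 15 → 16.
Putting the parts together: {m, 15} and then {n, 16}.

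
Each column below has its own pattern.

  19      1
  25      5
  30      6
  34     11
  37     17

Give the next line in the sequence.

First component: differences are 6, 5, 4, … (decreasing by 1 each time); 19, 25, 30, 34, 37 → 39.
Second component — each term is the sum of the two before it: 1, 5, 6, 11, 17 → 28.
Putting it together: 39  28.

39  28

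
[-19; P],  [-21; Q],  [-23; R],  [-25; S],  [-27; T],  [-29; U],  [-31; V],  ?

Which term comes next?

[-33; W]

For the first part, −2 each step: -19, -21, -23, -25, -27, -29, -31 → -33.
Letter: letters move forward 1 place in the alphabet, so P, Q, R, S, T, U, V → W.
Combining the parts gives [-33; W].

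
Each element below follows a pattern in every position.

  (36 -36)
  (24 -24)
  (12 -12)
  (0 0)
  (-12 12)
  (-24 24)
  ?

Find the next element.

First value goes 36, 24, 12, 0, -12, -24 → -36 (−12 each step).
Second value — always the negative of the first value: -36, -24, -12, 0, 12, 24 → 36.
So the next element is (-36 36).

(-36 36)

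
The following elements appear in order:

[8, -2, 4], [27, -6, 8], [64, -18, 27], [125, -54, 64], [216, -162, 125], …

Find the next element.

For the first part, perfect cubes: 2³, 3³, 4³, …: 8, 27, 64, 125, 216 → 343.
Second part: ×3 each step; -2, -6, -18, -54, -162 → -486.
Third part: always the previous value of the first part, so 4, 8, 27, 64, 125 → 216.
Combining the parts gives [343, -486, 216].

[343, -486, 216]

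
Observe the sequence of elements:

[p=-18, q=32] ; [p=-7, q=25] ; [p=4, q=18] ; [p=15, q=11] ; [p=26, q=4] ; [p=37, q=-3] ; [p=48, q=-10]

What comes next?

For the p, +11 each step: -18, -7, 4, 15, 26, 37, 48 → 59.
For the q, −7 each step: 32, 25, 18, 11, 4, -3, -10 → -17.
So the next element is [p=59, q=-17].

[p=59, q=-17]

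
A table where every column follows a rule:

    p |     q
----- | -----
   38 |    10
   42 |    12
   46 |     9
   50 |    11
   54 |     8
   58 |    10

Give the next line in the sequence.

62  7

Column p: +4 each step, so 38, 42, 46, 50, 54, 58 → 62.
Column q: alternating steps +2, −3, +2, −3, …, so 10, 12, 9, 11, 8, 10 → 7.
Combining the parts gives 62  7.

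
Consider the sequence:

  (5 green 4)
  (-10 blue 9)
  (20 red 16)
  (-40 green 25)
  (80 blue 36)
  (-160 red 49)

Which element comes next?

First slot goes 5, -10, 20, -40, 80, -160 → 320 (×(-2) each step).
Colour: green, blue, red, green, blue, red → green (repeats green → blue → red).
Third slot: perfect squares: 2², 3², 4², …, so 4, 9, 16, 25, 36, 49 → 64.
So the next element is (320 green 64).

(320 green 64)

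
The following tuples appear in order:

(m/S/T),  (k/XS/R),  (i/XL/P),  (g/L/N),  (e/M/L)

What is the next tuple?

First letter: letters move back 2 places in the alphabet; m, k, i, g, e → c.
Size: S, XS, XL, L, M → S (runs backward through clothing sizes XS→XL).
Second letter goes T, R, P, N, L → J (letters move back 2 places in the alphabet).
Putting it together: (c/S/J).

(c/S/J)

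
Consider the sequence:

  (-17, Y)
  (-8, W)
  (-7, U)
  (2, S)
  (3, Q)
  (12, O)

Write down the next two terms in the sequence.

(13, M), (22, K)

First slot goes -17, -8, -7, 2, 3, 12 → 13 → 22 (alternating steps +9, +1, +9, +1, …).
Letter: Y, W, U, S, Q, O → M → K (letters move back 2 places in the alphabet).
Putting the parts together: (13, M) and then (22, K).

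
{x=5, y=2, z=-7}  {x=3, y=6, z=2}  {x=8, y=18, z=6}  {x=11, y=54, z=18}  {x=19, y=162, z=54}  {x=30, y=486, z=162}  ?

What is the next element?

{x=49, y=1458, z=486}

X: each term is the sum of the two before it, so 5, 3, 8, 11, 19, 30 → 49.
Y: ×3 each step; 2, 6, 18, 54, 162, 486 → 1458.
Z — always the previous value of the y: -7, 2, 6, 18, 54, 162 → 486.
Combining the parts gives {x=49, y=1458, z=486}.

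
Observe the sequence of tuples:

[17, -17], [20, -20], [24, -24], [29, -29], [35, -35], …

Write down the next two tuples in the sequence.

[42, -42], [50, -50]

For the first part, differences are 3, 4, 5, … (increasing by 1 each time): 17, 20, 24, 29, 35 → 42 → 50.
Second part: always the negative of the first part; -17, -20, -24, -29, -35 → -42 → -50.
So the next two tuples are [42, -42] and [50, -50].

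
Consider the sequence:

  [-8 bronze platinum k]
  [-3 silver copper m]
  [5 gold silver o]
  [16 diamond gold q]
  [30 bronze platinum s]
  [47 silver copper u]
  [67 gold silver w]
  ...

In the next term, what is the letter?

Letter goes k, m, o, q, s, u, w → y (letters move forward 2 places in the alphabet).

y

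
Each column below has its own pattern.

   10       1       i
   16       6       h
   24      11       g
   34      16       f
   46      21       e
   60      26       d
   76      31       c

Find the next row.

First component: 10, 16, 24, 34, 46, 60, 76 → 94 (differences are 6, 8, 10, … (increasing by 2 each time)).
Second component: +5 each step; 1, 6, 11, 16, 21, 26, 31 → 36.
Letter: i, h, g, f, e, d, c → b (letters move back 1 place in the alphabet).
Putting it together: 94  36  b.

94  36  b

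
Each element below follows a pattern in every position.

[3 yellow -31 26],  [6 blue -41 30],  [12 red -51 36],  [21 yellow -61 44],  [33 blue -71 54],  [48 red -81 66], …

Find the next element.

First coordinate: 3, 6, 12, 21, 33, 48 → 66 (differences are 3, 6, 9, … (increasing by 3 each time)).
For the colour, repeats yellow → blue → red: yellow, blue, red, yellow, blue, red → yellow.
Third coordinate: −10 each step; -31, -41, -51, -61, -71, -81 → -91.
Fourth coordinate: differences are 4, 6, 8, … (increasing by 2 each time); 26, 30, 36, 44, 54, 66 → 80.
Putting it together: [66 yellow -91 80].

[66 yellow -91 80]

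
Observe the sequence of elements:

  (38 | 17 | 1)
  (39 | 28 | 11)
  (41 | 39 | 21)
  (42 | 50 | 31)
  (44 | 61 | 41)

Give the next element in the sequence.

First coordinate goes 38, 39, 41, 42, 44 → 45 (alternating steps +1, +2, +1, +2, …).
Second coordinate: 17, 28, 39, 50, 61 → 72 (+11 each step).
Third coordinate: +10 each step, so 1, 11, 21, 31, 41 → 51.
So the next element is (45 | 72 | 51).

(45 | 72 | 51)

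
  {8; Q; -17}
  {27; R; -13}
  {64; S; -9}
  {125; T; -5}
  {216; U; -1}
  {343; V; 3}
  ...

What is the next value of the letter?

W

Letter goes Q, R, S, T, U, V → W (letters move forward 1 place in the alphabet).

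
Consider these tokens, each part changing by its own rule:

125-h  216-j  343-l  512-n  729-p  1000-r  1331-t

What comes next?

1728-v

First component: perfect cubes: 5³, 6³, 7³, …; 125, 216, 343, 512, 729, 1000, 1331 → 1728.
Letter goes h, j, l, n, p, r, t → v (letters move forward 2 places in the alphabet).
So the next token is 1728-v.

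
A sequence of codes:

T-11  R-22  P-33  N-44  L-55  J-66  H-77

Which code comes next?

F-88

Letter: letters move back 2 places in the alphabet, so T, R, P, N, L, J, H → F.
Second component — +11 each step: 11, 22, 33, 44, 55, 66, 77 → 88.
So the next code is F-88.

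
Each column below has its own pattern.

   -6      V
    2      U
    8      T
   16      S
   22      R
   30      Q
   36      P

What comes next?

44  O

First component goes -6, 2, 8, 16, 22, 30, 36 → 44 (alternating steps +8, +6, +8, +6, …).
For the letter, letters move back 1 place in the alphabet: V, U, T, S, R, Q, P → O.
Combining the parts gives 44  O.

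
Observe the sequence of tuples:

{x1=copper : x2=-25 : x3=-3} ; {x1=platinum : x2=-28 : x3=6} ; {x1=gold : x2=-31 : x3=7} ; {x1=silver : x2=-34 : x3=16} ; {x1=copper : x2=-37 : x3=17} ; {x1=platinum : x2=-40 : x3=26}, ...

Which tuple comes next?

For the x1, repeats copper → platinum → gold → silver: copper, platinum, gold, silver, copper, platinum → gold.
X2: −3 each step; -25, -28, -31, -34, -37, -40 → -43.
X3 — alternating steps +9, +1, +9, +1, …: -3, 6, 7, 16, 17, 26 → 27.
Combining the parts gives {x1=gold : x2=-43 : x3=27}.

{x1=gold : x2=-43 : x3=27}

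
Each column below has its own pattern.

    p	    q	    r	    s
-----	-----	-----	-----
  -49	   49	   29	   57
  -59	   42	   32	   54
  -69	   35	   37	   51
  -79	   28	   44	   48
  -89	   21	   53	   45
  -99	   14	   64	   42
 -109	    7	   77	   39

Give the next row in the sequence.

Column p — −10 each step: -49, -59, -69, -79, -89, -99, -109 → -119.
For the column q, −7 each step: 49, 42, 35, 28, 21, 14, 7 → 0.
For the column r, differences are 3, 5, 7, … (increasing by 2 each time): 29, 32, 37, 44, 53, 64, 77 → 92.
Column s: −3 each step, so 57, 54, 51, 48, 45, 42, 39 → 36.
Putting it together: -119  0  92  36.

-119  0  92  36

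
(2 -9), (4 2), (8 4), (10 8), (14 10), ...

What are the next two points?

(16 14), (20 16)

First value — alternating steps +2, +4, +2, +4, …: 2, 4, 8, 10, 14 → 16 → 20.
Second value — always the previous value of the first value: -9, 2, 4, 8, 10 → 14 → 16.
Putting the parts together: (16 14) and then (20 16).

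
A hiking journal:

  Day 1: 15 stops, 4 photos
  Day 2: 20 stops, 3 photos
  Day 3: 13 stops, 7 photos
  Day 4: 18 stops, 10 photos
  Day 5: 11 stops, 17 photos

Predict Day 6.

Stops: alternating steps +5, −7, +5, −7, …, so 15, 20, 13, 18, 11 → 16.
For the photos, each term is the sum of the two before it: 4, 3, 7, 10, 17 → 27.
So the next line is 16 stops, 27 photos.

16 stops, 27 photos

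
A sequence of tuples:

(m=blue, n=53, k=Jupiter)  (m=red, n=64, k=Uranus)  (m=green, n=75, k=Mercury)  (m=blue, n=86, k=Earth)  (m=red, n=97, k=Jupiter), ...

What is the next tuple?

(m=green, n=108, k=Uranus)

M — repeats blue → red → green: blue, red, green, blue, red → green.
N: +11 each step, so 53, 64, 75, 86, 97 → 108.
For the k, repeats Jupiter → Uranus → Mercury → Earth: Jupiter, Uranus, Mercury, Earth, Jupiter → Uranus.
Putting it together: (m=green, n=108, k=Uranus).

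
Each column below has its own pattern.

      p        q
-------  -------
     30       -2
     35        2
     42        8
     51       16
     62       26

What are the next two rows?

75  38; 90  52

For the column p, differences are 5, 7, 9, … (increasing by 2 each time): 30, 35, 42, 51, 62 → 75 → 90.
Column q — differences are 4, 6, 8, … (increasing by 2 each time): -2, 2, 8, 16, 26 → 38 → 52.
So the next two rows are 75  38 and 90  52.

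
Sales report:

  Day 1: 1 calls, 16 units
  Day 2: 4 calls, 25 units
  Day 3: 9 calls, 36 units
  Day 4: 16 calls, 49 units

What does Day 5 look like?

25 calls, 64 units

Calls: perfect squares: 1², 2², 3², …, so 1, 4, 9, 16 → 25.
For the units, perfect squares: 4², 5², 6², …: 16, 25, 36, 49 → 64.
Combining the parts gives 25 calls, 64 units.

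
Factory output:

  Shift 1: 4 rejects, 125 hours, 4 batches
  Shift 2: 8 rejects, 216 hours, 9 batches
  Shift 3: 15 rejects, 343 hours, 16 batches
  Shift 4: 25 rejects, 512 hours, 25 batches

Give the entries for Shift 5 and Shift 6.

38 rejects, 729 hours, 36 batches; 54 rejects, 1000 hours, 49 batches

Rejects goes 4, 8, 15, 25 → 38 → 54 (differences are 4, 7, 10, … (increasing by 3 each time)).
For the hours, perfect cubes: 5³, 6³, 7³, …: 125, 216, 343, 512 → 729 → 1000.
For the batches, perfect squares: 2², 3², 4², …: 4, 9, 16, 25 → 36 → 49.
So the next two rows are 38 rejects, 729 hours, 36 batches and 54 rejects, 1000 hours, 49 batches.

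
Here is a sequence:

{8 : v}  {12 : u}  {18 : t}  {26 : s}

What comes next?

First part: differences are 4, 6, 8, … (increasing by 2 each time), so 8, 12, 18, 26 → 36.
Letter — letters move back 1 place in the alphabet: v, u, t, s → r.
So the next point is {36 : r}.

{36 : r}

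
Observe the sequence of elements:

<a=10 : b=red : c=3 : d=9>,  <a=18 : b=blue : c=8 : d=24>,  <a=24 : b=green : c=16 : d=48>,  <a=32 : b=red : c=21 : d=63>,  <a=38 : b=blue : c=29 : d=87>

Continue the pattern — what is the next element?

A: 10, 18, 24, 32, 38 → 46 (alternating steps +8, +6, +8, +6, …).
B: repeats red → blue → green, so red, blue, green, red, blue → green.
C: alternating steps +5, +8, +5, +8, …; 3, 8, 16, 21, 29 → 34.
D: always 3 × the c, so 9, 24, 48, 63, 87 → 102.
Combining the parts gives <a=46 : b=green : c=34 : d=102>.

<a=46 : b=green : c=34 : d=102>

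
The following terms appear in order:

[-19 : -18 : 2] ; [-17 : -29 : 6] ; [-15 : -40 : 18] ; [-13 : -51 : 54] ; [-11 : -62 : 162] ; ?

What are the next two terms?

[-9 : -73 : 486], [-7 : -84 : 1458]

For the first part, +2 each step: -19, -17, -15, -13, -11 → -9 → -7.
Second part: −11 each step; -18, -29, -40, -51, -62 → -73 → -84.
Third part: ×3 each step, so 2, 6, 18, 54, 162 → 486 → 1458.
Putting the parts together: [-9 : -73 : 486] and then [-7 : -84 : 1458].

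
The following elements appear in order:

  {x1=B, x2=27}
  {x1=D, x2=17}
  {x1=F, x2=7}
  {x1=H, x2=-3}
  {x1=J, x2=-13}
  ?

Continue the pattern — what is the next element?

X1 goes B, D, F, H, J → L (letters move forward 2 places in the alphabet).
For the x2, −10 each step: 27, 17, 7, -3, -13 → -23.
Combining the parts gives {x1=L, x2=-23}.

{x1=L, x2=-23}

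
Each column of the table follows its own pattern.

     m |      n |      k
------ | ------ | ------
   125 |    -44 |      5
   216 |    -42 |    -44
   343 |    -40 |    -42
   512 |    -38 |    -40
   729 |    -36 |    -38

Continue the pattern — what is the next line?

Column m goes 125, 216, 343, 512, 729 → 1000 (perfect cubes: 5³, 6³, 7³, …).
Column n: +2 each step; -44, -42, -40, -38, -36 → -34.
Column k: always the previous value of the column n, so 5, -44, -42, -40, -38 → -36.
Combining the parts gives 1000  -34  -36.

1000  -34  -36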